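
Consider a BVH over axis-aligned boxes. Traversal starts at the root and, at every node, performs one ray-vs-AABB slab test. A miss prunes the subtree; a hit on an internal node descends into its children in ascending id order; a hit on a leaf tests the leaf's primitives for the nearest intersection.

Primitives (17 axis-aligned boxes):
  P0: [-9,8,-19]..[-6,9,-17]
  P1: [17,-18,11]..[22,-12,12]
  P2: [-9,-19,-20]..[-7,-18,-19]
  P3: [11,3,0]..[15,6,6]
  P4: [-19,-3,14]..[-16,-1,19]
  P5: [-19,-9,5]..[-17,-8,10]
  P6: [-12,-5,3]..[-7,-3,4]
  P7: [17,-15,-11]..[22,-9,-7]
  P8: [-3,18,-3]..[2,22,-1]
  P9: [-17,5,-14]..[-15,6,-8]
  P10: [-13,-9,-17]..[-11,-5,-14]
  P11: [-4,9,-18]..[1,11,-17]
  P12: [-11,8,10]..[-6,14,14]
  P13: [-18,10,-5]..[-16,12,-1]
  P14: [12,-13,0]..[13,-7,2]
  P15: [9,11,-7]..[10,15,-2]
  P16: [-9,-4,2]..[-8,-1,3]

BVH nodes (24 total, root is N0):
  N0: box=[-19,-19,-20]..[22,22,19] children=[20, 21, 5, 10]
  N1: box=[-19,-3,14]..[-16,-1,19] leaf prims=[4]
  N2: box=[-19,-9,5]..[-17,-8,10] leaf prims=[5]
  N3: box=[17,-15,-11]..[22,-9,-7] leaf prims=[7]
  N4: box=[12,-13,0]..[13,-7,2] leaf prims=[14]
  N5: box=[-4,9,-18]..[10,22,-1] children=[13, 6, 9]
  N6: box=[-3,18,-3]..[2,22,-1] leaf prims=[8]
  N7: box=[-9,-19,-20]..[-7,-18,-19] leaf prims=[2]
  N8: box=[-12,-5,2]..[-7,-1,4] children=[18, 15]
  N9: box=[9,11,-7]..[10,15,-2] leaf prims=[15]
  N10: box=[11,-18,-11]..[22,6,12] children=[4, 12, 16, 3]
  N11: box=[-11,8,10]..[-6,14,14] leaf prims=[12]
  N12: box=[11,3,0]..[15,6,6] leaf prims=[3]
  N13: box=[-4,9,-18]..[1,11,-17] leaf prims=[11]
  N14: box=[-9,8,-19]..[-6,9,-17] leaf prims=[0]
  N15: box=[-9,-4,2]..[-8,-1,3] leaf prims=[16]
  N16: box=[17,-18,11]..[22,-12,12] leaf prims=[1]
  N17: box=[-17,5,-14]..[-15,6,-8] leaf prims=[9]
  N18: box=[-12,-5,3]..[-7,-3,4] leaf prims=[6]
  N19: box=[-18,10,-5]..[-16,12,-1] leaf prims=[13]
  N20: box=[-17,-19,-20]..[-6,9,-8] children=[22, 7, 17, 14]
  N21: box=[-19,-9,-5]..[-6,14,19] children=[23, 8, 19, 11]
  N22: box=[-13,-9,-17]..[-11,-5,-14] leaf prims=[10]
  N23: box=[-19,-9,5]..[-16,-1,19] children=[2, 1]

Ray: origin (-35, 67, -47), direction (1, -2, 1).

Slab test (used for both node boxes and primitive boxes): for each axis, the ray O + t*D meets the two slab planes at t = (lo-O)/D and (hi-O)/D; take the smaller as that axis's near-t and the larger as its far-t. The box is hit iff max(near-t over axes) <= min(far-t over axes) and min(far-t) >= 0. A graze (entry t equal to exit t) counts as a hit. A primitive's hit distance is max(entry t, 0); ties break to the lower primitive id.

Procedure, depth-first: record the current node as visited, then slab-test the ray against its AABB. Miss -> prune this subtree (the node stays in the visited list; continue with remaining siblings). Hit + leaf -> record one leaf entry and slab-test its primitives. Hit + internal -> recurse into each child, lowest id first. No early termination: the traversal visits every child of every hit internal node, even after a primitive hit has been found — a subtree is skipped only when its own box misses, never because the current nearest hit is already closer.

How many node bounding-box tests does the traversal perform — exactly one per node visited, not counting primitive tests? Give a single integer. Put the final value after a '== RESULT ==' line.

Traverse from the root:
N0 x:[16,57] y:[45/2,43] z:[27,66] -> hit [27,43], descend [5, 10, 20, 21]
  N5 x:[31,45] y:[45/2,29] z:[29,46] -> miss, prune
  N10 x:[46,57] y:[61/2,85/2] z:[36,59] -> miss, prune
  N20 x:[18,29] y:[29,43] z:[27,39] -> hit [29,29], descend [7, 14, 17, 22]
    N7 x:[26,28] y:[85/2,43] z:[27,28] -> miss, prune
    N14 x:[26,29] y:[29,59/2] z:[28,30] -> hit [29,29] leaf, test {P0@t=29}
    N17 x:[18,20] y:[61/2,31] z:[33,39] -> miss, prune
    N22 x:[22,24] y:[36,38] z:[30,33] -> miss, prune
  N21 x:[16,29] y:[53/2,38] z:[42,66] -> miss, prune

9 AABB tests over nodes [0, 5, 10, 20, 7, 14, 17, 22, 21]; 1 leaf entered; closest P0.

== RESULT ==
9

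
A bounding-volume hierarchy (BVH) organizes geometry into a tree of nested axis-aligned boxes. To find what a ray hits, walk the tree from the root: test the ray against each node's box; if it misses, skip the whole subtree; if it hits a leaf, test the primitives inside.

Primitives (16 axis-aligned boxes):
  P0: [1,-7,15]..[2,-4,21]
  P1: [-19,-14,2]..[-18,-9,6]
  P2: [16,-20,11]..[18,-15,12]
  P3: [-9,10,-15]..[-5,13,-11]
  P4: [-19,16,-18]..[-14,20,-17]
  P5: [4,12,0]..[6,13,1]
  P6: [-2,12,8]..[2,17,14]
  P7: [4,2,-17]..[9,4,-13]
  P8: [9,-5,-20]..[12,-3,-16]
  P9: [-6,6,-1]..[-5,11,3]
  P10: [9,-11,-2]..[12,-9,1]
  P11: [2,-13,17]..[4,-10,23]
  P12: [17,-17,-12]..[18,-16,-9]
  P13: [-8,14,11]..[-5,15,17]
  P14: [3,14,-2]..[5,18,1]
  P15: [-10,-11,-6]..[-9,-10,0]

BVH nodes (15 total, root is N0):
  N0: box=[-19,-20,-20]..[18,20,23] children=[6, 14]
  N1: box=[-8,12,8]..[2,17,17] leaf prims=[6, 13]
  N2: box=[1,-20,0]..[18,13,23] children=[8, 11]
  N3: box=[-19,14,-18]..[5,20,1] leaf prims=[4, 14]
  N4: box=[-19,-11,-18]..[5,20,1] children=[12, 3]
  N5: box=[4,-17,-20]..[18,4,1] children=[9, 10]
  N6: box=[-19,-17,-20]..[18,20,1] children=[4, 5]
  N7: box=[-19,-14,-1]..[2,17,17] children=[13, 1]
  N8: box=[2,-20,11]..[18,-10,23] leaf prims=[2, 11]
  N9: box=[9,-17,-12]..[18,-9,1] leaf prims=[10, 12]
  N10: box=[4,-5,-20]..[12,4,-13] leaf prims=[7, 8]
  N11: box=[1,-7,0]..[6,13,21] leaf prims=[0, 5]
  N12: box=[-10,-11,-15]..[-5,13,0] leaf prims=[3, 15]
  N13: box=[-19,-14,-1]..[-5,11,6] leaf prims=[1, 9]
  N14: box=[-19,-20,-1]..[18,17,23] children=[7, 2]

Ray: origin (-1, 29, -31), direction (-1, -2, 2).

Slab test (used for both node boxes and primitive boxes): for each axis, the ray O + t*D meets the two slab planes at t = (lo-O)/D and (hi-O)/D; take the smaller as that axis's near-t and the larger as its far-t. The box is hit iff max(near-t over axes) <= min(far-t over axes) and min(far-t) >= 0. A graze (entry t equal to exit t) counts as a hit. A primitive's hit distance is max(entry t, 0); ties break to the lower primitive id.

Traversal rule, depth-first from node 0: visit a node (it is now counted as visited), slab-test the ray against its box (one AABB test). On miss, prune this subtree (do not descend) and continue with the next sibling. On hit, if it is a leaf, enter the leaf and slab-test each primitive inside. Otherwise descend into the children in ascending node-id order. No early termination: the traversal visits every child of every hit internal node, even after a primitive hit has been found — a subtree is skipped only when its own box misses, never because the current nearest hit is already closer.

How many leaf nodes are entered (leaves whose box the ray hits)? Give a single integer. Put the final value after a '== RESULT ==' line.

Trace the traversal:
N0 x:[-19,18] y:[9/2,49/2] z:[11/2,27] -> hit [11/2,18], descend [6, 14]
  N6 x:[-19,18] y:[9/2,23] z:[11/2,16] -> hit [11/2,16], descend [4, 5]
    N4 x:[-6,18] y:[9/2,20] z:[13/2,16] -> hit [13/2,16], descend [3, 12]
      N3 x:[-6,18] y:[9/2,15/2] z:[13/2,16] -> hit [13/2,15/2] leaf, test {P4(miss), P14(miss)}
      N12 x:[4,9] y:[8,20] z:[8,31/2] -> hit [8,9] leaf, test {P3@t=8, P15(miss)}
    N5 x:[-19,-5] y:[25/2,23] z:[11/2,16] -> miss, prune
  N14 x:[-19,18] y:[6,49/2] z:[15,27] -> hit [15,18], descend [2, 7]
    N2 x:[-19,-2] y:[8,49/2] z:[31/2,27] -> miss, prune
    N7 x:[-3,18] y:[6,43/2] z:[15,24] -> hit [15,18], descend [1, 13]
      N1 x:[-3,7] y:[6,17/2] z:[39/2,24] -> miss, prune
      N13 x:[4,18] y:[9,43/2] z:[15,37/2] -> hit [15,18] leaf, test {P1(miss), P9(miss)}

11 AABB tests over nodes [0, 6, 4, 3, 12, 5, 14, 2, 7, 1, 13]; 3 leaves entered; closest P3.

== RESULT ==
3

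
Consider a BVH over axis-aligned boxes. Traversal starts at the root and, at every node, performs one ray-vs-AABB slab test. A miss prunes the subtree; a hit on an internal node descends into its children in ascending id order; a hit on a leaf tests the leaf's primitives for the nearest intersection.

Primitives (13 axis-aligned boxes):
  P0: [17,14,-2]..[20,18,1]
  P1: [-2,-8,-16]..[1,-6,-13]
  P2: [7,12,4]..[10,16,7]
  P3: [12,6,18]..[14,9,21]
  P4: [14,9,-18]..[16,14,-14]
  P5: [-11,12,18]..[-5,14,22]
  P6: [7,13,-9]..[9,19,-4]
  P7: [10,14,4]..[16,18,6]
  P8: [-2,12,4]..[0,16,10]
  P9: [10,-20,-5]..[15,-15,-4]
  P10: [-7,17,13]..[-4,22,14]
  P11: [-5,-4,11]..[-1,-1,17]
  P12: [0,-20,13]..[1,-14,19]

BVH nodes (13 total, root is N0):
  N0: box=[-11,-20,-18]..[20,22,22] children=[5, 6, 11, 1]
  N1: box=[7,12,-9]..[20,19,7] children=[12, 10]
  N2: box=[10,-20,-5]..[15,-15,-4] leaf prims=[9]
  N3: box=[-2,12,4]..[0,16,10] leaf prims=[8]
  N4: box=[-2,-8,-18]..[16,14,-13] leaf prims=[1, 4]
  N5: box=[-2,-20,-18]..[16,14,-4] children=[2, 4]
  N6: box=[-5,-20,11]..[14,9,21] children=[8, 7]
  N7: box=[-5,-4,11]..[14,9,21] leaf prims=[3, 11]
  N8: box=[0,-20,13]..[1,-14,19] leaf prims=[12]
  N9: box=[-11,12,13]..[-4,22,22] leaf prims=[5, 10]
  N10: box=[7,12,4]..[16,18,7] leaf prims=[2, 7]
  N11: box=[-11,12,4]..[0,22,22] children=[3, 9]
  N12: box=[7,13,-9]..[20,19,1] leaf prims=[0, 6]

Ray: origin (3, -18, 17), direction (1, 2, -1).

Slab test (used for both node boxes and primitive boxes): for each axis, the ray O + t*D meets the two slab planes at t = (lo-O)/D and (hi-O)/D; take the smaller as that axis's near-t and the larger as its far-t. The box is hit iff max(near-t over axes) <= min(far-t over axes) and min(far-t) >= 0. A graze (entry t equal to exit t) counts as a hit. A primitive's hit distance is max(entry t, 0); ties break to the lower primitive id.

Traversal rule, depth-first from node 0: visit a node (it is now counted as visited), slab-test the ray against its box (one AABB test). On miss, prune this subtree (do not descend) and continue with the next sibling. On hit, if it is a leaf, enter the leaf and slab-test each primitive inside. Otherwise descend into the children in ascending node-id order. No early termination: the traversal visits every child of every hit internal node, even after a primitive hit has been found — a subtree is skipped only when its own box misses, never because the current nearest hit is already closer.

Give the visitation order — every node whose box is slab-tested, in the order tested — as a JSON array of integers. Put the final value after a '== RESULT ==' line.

Trace the traversal:
N0 x:[-14,17] y:[-1,20] z:[-5,35] -> hit [-1,17], descend [1, 5, 6, 11]
  N1 x:[4,17] y:[15,37/2] z:[10,26] -> hit [15,17], descend [10, 12]
    N10 x:[4,13] y:[15,18] z:[10,13] -> miss, prune
    N12 x:[4,17] y:[31/2,37/2] z:[16,26] -> hit [16,17] leaf, test {P0@t=16, P6(miss)}
  N5 x:[-5,13] y:[-1,16] z:[21,35] -> miss, prune
  N6 x:[-8,11] y:[-1,27/2] z:[-4,6] -> hit [-1,6], descend [7, 8]
    N7 x:[-8,11] y:[7,27/2] z:[-4,6] -> miss, prune
    N8 x:[-3,-2] y:[-1,2] z:[-2,4] -> miss, prune
  N11 x:[-14,-3] y:[15,20] z:[-5,13] -> miss, prune

9 AABB tests over nodes [0, 1, 10, 12, 5, 6, 7, 8, 11]; 1 leaf entered; closest P0.

== RESULT ==
[0, 1, 10, 12, 5, 6, 7, 8, 11]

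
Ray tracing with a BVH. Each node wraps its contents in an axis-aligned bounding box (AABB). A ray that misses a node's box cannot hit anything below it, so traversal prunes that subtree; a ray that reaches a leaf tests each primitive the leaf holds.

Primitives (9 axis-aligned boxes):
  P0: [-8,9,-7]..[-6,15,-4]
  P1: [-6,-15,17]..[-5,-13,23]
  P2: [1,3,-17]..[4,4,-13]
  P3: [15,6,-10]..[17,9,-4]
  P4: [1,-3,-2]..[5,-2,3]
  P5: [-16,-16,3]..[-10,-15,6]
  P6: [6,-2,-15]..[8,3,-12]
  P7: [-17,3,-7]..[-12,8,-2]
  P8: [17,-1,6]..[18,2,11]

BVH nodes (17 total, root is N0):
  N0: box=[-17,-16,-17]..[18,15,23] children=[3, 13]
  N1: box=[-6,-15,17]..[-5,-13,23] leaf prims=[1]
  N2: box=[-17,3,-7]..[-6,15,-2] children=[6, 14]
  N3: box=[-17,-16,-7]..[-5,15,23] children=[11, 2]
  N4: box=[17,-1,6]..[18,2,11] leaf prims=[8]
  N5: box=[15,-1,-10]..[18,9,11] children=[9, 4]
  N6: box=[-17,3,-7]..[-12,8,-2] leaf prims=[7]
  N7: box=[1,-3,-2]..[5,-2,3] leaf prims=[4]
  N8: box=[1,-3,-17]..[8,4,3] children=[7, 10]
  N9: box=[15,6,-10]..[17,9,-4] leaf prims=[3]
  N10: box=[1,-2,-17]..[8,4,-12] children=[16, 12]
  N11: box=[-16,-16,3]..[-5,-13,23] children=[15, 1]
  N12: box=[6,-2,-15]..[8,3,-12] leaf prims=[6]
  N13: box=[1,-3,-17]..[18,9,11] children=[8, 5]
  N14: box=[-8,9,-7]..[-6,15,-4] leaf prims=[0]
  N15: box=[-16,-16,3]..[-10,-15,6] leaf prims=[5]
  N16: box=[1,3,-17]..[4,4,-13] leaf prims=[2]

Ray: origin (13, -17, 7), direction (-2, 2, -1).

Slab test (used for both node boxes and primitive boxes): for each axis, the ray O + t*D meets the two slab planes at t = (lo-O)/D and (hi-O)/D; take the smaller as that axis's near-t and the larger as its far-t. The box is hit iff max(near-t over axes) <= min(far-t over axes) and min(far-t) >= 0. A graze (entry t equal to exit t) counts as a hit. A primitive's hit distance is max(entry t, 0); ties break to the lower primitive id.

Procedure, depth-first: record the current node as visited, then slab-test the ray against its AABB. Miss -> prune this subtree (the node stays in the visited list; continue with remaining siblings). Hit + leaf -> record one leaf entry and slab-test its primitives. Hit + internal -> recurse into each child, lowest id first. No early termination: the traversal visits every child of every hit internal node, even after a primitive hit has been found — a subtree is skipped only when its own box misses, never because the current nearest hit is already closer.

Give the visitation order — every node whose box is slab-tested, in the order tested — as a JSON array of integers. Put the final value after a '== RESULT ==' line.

Trace the traversal:
N0 x:[-5/2,15] y:[1/2,16] z:[-16,24] -> hit [1/2,15], descend [3, 13]
  N3 x:[9,15] y:[1/2,16] z:[-16,14] -> hit [9,14], descend [2, 11]
    N2 x:[19/2,15] y:[10,16] z:[9,14] -> hit [10,14], descend [6, 14]
      N6 x:[25/2,15] y:[10,25/2] z:[9,14] -> hit [25/2,25/2] leaf, test {P7@t=25/2}
      N14 x:[19/2,21/2] y:[13,16] z:[11,14] -> miss, prune
    N11 x:[9,29/2] y:[1/2,2] z:[-16,4] -> miss, prune
  N13 x:[-5/2,6] y:[7,13] z:[-4,24] -> miss, prune

7 AABB tests over nodes [0, 3, 2, 6, 14, 11, 13]; 1 leaf entered; closest P7.

== RESULT ==
[0, 3, 2, 6, 14, 11, 13]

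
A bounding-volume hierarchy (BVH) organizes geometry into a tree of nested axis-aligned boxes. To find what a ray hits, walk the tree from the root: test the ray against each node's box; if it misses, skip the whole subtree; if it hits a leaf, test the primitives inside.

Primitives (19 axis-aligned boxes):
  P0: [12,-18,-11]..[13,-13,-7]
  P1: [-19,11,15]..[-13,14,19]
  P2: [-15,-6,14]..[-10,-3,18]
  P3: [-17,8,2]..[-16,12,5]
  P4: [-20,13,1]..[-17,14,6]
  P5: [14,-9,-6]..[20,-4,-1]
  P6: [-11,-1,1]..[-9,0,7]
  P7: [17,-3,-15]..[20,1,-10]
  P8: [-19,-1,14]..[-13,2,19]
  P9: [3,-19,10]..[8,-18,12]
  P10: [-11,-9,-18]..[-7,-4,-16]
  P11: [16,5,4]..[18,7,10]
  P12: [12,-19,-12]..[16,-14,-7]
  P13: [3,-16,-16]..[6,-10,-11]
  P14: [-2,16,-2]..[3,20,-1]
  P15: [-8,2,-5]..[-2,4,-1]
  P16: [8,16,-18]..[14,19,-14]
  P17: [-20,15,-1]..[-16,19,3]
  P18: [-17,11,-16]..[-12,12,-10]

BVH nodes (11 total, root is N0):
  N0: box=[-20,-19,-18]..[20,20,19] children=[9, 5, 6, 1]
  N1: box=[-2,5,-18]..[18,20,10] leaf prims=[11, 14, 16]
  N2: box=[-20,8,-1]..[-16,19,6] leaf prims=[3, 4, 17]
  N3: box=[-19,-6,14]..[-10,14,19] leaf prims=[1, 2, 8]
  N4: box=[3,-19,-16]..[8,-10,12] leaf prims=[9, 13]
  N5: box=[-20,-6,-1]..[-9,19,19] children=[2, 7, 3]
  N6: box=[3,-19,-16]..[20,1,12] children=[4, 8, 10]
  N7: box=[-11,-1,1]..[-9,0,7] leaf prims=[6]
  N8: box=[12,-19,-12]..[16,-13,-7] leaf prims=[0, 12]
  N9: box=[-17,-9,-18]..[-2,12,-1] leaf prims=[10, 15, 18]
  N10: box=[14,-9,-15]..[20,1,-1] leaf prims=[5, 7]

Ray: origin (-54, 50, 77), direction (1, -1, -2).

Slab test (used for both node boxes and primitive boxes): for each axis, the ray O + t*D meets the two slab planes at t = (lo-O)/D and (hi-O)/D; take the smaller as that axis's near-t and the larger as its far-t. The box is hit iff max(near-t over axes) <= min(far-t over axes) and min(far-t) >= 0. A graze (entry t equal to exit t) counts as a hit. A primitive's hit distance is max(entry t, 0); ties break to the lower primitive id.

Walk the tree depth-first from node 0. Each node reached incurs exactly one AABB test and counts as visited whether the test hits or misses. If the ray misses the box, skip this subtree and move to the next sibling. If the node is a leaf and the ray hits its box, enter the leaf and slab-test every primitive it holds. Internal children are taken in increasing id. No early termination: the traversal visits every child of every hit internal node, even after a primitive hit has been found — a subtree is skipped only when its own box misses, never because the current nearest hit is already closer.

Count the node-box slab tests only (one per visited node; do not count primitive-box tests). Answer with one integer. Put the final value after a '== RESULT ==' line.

Trace the traversal:
N0 x:[34,74] y:[30,69] z:[29,95/2] -> hit [34,95/2], descend [1, 5, 6, 9]
  N1 x:[52,72] y:[30,45] z:[67/2,95/2] -> miss, prune
  N5 x:[34,45] y:[31,56] z:[29,39] -> hit [34,39], descend [2, 3, 7]
    N2 x:[34,38] y:[31,42] z:[71/2,39] -> hit [71/2,38] leaf, test {P3(miss), P4@t=36, P17(miss)}
    N3 x:[35,44] y:[36,56] z:[29,63/2] -> miss, prune
    N7 x:[43,45] y:[50,51] z:[35,38] -> miss, prune
  N6 x:[57,74] y:[49,69] z:[65/2,93/2] -> miss, prune
  N9 x:[37,52] y:[38,59] z:[39,95/2] -> hit [39,95/2] leaf, test {P10(miss), P15(miss), P18(miss)}

order=[0, 1, 5, 2, 3, 7, 6, 9]  |boxes|=8  |leaves|=2  hit=P4

== RESULT ==
8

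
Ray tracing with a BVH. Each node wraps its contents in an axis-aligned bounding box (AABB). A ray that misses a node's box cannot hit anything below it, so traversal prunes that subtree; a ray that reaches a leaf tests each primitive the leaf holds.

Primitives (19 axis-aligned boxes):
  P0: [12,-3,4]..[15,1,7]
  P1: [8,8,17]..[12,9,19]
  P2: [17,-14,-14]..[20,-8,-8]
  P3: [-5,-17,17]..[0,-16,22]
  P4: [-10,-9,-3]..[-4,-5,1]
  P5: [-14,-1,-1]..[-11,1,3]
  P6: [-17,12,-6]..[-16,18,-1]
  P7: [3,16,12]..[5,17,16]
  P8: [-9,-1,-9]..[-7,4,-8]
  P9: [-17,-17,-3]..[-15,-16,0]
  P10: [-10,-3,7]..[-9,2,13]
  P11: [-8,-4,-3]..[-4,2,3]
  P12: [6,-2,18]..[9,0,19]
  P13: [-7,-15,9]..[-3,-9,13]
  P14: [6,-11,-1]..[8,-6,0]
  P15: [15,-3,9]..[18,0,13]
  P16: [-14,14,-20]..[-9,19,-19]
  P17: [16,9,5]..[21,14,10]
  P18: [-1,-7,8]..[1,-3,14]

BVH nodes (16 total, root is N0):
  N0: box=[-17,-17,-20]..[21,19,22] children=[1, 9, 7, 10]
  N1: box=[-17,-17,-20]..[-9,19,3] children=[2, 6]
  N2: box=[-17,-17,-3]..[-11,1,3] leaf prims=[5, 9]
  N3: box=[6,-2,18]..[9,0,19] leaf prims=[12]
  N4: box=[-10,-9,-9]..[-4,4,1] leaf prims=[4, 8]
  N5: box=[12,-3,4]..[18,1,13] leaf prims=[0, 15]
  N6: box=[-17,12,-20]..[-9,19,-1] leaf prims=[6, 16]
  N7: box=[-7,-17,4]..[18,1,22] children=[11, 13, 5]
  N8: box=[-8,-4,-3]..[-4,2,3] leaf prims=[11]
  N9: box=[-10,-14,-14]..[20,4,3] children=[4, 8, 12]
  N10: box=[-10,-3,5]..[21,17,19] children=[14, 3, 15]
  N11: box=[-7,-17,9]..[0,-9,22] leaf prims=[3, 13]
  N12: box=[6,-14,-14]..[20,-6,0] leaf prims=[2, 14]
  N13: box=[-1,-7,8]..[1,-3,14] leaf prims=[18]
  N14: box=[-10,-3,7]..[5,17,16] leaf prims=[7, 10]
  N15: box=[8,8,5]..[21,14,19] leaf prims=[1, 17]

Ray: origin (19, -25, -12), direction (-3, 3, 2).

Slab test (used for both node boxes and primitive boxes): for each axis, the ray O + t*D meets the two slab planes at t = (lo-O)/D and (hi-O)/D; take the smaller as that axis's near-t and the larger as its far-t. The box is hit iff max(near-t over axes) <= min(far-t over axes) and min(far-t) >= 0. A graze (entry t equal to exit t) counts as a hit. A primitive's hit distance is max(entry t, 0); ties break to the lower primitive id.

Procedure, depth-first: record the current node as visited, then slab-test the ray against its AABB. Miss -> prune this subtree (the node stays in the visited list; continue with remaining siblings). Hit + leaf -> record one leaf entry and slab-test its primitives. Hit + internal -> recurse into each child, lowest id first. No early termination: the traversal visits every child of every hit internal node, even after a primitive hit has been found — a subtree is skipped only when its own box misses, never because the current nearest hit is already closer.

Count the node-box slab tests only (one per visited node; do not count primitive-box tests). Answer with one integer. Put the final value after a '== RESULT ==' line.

Trace the traversal:
N0 x:[-2/3,12] y:[8/3,44/3] z:[-4,17] -> hit [8/3,12], descend [1, 7, 9, 10]
  N1 x:[28/3,12] y:[8/3,44/3] z:[-4,15/2] -> miss, prune
  N7 x:[1/3,26/3] y:[8/3,26/3] z:[8,17] -> hit [8,26/3], descend [5, 11, 13]
    N5 x:[1/3,7/3] y:[22/3,26/3] z:[8,25/2] -> miss, prune
    N11 x:[19/3,26/3] y:[8/3,16/3] z:[21/2,17] -> miss, prune
    N13 x:[6,20/3] y:[6,22/3] z:[10,13] -> miss, prune
  N9 x:[-1/3,29/3] y:[11/3,29/3] z:[-1,15/2] -> hit [11/3,15/2], descend [4, 8, 12]
    N4 x:[23/3,29/3] y:[16/3,29/3] z:[3/2,13/2] -> miss, prune
    N8 x:[23/3,9] y:[7,9] z:[9/2,15/2] -> miss, prune
    N12 x:[-1/3,13/3] y:[11/3,19/3] z:[-1,6] -> hit [11/3,13/3] leaf, test {P2(miss), P14(miss)}
  N10 x:[-2/3,29/3] y:[22/3,14] z:[17/2,31/2] -> hit [17/2,29/3], descend [3, 14, 15]
    N3 x:[10/3,13/3] y:[23/3,25/3] z:[15,31/2] -> miss, prune
    N14 x:[14/3,29/3] y:[22/3,14] z:[19/2,14] -> hit [19/2,29/3] leaf, test {P7(miss), P10(miss)}
    N15 x:[-2/3,11/3] y:[11,13] z:[17/2,31/2] -> miss, prune

order=[0, 1, 7, 5, 11, 13, 9, 4, 8, 12, 10, 3, 14, 15]  |boxes|=14  |leaves|=2  hit=miss

== RESULT ==
14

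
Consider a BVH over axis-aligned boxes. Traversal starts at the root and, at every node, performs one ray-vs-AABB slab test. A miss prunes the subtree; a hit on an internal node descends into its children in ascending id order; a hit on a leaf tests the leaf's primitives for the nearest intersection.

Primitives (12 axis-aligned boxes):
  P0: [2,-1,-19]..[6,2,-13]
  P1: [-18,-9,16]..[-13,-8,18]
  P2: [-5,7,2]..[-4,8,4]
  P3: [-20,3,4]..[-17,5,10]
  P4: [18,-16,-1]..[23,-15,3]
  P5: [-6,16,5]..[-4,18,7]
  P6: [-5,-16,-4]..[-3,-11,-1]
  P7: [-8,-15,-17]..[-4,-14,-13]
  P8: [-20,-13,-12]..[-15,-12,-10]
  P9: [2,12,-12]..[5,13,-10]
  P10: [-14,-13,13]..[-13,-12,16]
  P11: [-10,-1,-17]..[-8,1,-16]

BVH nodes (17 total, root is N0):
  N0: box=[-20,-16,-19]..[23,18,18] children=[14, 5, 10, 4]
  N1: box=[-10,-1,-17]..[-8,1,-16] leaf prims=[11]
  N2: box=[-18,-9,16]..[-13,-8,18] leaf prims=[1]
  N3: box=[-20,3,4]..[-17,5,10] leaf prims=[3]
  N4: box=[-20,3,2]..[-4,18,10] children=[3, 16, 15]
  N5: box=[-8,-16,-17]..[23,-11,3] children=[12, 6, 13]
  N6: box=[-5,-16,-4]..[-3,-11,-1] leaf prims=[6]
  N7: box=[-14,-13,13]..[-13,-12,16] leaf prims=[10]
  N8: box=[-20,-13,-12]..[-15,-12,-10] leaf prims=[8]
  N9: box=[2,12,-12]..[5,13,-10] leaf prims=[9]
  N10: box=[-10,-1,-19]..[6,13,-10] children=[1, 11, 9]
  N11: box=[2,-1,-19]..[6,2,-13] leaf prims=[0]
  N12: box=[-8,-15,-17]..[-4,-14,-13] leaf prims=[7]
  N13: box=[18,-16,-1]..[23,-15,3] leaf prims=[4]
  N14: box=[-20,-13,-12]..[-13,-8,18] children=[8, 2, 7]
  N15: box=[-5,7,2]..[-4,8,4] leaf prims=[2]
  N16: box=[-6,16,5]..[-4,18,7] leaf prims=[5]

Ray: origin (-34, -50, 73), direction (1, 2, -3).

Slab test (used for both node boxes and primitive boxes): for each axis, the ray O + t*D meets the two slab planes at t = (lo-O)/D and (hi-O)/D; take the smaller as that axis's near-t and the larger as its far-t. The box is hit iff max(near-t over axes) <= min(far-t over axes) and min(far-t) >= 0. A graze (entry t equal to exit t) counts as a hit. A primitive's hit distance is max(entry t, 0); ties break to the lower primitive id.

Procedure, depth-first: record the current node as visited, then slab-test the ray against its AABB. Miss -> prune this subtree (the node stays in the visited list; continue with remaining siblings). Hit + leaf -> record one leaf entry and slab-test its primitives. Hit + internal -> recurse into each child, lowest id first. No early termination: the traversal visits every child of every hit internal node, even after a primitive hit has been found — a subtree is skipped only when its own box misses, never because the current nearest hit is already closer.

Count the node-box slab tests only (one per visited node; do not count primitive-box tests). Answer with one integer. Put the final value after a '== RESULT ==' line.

Trace the traversal:
N0 x:[14,57] y:[17,34] z:[55/3,92/3] -> hit [55/3,92/3], descend [4, 5, 10, 14]
  N4 x:[14,30] y:[53/2,34] z:[21,71/3] -> miss, prune
  N5 x:[26,57] y:[17,39/2] z:[70/3,30] -> miss, prune
  N10 x:[24,40] y:[49/2,63/2] z:[83/3,92/3] -> hit [83/3,92/3], descend [1, 9, 11]
    N1 x:[24,26] y:[49/2,51/2] z:[89/3,30] -> miss, prune
    N9 x:[36,39] y:[31,63/2] z:[83/3,85/3] -> miss, prune
    N11 x:[36,40] y:[49/2,26] z:[86/3,92/3] -> miss, prune
  N14 x:[14,21] y:[37/2,21] z:[55/3,85/3] -> hit [37/2,21], descend [2, 7, 8]
    N2 x:[16,21] y:[41/2,21] z:[55/3,19] -> miss, prune
    N7 x:[20,21] y:[37/2,19] z:[19,20] -> miss, prune
    N8 x:[14,19] y:[37/2,19] z:[83/3,85/3] -> miss, prune

Summary -> nodes [0, 4, 5, 10, 1, 9, 11, 14, 2, 7, 8]; box-tests=11; leaf-entries=0; first=miss

== RESULT ==
11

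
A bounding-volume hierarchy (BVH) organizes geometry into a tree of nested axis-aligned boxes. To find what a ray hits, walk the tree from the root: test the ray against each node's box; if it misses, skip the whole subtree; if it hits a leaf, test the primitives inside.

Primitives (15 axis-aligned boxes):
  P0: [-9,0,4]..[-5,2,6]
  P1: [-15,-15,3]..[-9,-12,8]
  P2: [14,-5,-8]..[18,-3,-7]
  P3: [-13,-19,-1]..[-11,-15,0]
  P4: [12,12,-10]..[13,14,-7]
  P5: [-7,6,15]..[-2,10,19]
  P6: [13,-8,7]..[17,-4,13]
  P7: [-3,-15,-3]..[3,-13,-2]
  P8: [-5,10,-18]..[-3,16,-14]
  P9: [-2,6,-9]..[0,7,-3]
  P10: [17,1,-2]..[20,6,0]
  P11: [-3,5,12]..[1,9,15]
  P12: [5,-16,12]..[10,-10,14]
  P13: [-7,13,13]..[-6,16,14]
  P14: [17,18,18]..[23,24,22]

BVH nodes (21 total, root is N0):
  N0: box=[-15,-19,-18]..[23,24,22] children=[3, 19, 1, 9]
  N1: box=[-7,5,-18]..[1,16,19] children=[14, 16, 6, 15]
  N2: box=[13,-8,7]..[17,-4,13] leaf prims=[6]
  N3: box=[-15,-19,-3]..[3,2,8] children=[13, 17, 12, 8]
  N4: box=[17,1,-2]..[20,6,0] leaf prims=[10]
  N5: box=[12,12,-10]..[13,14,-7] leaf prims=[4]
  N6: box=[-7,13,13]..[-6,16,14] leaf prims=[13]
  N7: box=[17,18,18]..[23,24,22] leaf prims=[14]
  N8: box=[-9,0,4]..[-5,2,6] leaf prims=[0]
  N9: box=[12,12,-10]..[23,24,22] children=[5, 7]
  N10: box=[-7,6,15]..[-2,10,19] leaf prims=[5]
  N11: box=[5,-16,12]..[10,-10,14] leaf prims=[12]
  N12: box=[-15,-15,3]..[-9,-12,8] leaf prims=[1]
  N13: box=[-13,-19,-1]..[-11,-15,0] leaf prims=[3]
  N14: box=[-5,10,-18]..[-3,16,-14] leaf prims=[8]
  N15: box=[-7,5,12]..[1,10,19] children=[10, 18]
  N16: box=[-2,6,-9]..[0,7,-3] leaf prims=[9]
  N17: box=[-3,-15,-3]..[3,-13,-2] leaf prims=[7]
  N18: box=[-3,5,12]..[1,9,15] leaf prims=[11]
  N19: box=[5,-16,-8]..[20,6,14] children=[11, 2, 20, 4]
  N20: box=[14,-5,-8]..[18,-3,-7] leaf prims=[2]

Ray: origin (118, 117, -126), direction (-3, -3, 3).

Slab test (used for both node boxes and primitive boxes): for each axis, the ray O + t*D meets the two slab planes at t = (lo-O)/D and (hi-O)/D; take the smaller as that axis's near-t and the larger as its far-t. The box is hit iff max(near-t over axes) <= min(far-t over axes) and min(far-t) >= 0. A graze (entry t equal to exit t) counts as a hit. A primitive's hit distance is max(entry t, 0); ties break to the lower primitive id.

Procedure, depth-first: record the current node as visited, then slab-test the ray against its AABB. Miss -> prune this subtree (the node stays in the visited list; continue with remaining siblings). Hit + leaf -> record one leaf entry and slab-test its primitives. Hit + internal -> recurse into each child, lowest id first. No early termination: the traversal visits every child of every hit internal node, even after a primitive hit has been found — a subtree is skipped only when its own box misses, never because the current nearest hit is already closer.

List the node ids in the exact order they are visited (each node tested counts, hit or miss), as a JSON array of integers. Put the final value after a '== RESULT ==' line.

Trace the traversal:
N0 x:[95/3,133/3] y:[31,136/3] z:[36,148/3] -> hit [36,133/3], descend [1, 3, 9, 19]
  N1 x:[39,125/3] y:[101/3,112/3] z:[36,145/3] -> miss, prune
  N3 x:[115/3,133/3] y:[115/3,136/3] z:[41,134/3] -> hit [41,133/3], descend [8, 12, 13, 17]
    N8 x:[41,127/3] y:[115/3,39] z:[130/3,44] -> miss, prune
    N12 x:[127/3,133/3] y:[43,44] z:[43,134/3] -> hit [43,44] leaf, test {P1@t=43}
    N13 x:[43,131/3] y:[44,136/3] z:[125/3,42] -> miss, prune
    N17 x:[115/3,121/3] y:[130/3,44] z:[41,124/3] -> miss, prune
  N9 x:[95/3,106/3] y:[31,35] z:[116/3,148/3] -> miss, prune
  N19 x:[98/3,113/3] y:[37,133/3] z:[118/3,140/3] -> miss, prune

order=[0, 1, 3, 8, 12, 13, 17, 9, 19]  |boxes|=9  |leaves|=1  hit=P1

== RESULT ==
[0, 1, 3, 8, 12, 13, 17, 9, 19]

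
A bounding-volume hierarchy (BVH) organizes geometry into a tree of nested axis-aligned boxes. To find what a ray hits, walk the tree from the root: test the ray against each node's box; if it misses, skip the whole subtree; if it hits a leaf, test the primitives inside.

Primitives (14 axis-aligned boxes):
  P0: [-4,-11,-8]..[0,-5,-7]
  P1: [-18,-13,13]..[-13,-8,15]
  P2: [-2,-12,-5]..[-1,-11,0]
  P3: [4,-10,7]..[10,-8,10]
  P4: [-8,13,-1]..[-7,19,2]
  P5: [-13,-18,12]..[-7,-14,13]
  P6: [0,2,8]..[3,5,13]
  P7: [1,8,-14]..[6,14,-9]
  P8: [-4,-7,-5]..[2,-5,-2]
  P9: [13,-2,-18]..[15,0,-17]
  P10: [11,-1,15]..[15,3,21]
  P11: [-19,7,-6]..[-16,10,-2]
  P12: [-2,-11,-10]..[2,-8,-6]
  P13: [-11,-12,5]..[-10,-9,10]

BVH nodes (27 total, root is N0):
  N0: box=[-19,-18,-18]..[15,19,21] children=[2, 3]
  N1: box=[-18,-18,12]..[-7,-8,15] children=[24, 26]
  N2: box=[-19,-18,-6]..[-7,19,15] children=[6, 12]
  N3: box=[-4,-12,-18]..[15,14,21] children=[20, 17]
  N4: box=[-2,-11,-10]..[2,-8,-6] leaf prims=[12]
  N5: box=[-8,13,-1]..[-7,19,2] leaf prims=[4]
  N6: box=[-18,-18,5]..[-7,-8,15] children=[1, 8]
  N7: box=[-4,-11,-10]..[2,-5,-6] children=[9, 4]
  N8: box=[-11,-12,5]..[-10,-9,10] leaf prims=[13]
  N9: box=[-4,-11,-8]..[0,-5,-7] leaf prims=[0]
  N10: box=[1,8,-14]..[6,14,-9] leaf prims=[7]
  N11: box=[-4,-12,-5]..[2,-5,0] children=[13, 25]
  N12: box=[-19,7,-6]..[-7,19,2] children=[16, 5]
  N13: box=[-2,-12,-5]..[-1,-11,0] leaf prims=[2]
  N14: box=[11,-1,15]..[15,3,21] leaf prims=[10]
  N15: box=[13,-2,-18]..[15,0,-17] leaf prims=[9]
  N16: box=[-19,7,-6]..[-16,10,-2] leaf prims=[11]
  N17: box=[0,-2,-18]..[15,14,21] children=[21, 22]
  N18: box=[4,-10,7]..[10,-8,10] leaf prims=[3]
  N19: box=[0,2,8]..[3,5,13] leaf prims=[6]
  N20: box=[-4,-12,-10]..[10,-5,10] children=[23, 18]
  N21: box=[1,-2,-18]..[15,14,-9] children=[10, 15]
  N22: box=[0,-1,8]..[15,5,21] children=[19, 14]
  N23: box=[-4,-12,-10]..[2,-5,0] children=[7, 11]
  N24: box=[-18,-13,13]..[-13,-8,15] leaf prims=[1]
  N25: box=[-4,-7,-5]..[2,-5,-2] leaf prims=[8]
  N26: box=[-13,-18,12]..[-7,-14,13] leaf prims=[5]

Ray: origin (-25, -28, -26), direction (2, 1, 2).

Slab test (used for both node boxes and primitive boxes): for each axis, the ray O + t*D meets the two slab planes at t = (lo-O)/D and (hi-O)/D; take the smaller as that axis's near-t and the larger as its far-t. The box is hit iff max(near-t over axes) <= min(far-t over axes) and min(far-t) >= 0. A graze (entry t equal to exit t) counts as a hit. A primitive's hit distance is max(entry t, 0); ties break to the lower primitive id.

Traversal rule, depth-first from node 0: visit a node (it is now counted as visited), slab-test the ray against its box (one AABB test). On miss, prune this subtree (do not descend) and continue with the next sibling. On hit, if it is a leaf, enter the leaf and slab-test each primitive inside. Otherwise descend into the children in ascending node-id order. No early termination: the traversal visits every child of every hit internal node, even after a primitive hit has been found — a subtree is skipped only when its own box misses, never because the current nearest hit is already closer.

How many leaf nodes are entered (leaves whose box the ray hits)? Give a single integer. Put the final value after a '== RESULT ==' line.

Walk:
N0 x:[3,20] y:[10,47] z:[4,47/2] -> hit [10,20], descend [2, 3]
  N2 x:[3,9] y:[10,47] z:[10,41/2] -> miss, prune
  N3 x:[21/2,20] y:[16,42] z:[4,47/2] -> hit [16,20], descend [17, 20]
    N17 x:[25/2,20] y:[26,42] z:[4,47/2] -> miss, prune
    N20 x:[21/2,35/2] y:[16,23] z:[8,18] -> hit [16,35/2], descend [18, 23]
      N18 x:[29/2,35/2] y:[18,20] z:[33/2,18] -> miss, prune
      N23 x:[21/2,27/2] y:[16,23] z:[8,13] -> miss, prune

Summary -> nodes [0, 2, 3, 17, 20, 18, 23]; box-tests=7; leaf-entries=0; first=miss

== RESULT ==
0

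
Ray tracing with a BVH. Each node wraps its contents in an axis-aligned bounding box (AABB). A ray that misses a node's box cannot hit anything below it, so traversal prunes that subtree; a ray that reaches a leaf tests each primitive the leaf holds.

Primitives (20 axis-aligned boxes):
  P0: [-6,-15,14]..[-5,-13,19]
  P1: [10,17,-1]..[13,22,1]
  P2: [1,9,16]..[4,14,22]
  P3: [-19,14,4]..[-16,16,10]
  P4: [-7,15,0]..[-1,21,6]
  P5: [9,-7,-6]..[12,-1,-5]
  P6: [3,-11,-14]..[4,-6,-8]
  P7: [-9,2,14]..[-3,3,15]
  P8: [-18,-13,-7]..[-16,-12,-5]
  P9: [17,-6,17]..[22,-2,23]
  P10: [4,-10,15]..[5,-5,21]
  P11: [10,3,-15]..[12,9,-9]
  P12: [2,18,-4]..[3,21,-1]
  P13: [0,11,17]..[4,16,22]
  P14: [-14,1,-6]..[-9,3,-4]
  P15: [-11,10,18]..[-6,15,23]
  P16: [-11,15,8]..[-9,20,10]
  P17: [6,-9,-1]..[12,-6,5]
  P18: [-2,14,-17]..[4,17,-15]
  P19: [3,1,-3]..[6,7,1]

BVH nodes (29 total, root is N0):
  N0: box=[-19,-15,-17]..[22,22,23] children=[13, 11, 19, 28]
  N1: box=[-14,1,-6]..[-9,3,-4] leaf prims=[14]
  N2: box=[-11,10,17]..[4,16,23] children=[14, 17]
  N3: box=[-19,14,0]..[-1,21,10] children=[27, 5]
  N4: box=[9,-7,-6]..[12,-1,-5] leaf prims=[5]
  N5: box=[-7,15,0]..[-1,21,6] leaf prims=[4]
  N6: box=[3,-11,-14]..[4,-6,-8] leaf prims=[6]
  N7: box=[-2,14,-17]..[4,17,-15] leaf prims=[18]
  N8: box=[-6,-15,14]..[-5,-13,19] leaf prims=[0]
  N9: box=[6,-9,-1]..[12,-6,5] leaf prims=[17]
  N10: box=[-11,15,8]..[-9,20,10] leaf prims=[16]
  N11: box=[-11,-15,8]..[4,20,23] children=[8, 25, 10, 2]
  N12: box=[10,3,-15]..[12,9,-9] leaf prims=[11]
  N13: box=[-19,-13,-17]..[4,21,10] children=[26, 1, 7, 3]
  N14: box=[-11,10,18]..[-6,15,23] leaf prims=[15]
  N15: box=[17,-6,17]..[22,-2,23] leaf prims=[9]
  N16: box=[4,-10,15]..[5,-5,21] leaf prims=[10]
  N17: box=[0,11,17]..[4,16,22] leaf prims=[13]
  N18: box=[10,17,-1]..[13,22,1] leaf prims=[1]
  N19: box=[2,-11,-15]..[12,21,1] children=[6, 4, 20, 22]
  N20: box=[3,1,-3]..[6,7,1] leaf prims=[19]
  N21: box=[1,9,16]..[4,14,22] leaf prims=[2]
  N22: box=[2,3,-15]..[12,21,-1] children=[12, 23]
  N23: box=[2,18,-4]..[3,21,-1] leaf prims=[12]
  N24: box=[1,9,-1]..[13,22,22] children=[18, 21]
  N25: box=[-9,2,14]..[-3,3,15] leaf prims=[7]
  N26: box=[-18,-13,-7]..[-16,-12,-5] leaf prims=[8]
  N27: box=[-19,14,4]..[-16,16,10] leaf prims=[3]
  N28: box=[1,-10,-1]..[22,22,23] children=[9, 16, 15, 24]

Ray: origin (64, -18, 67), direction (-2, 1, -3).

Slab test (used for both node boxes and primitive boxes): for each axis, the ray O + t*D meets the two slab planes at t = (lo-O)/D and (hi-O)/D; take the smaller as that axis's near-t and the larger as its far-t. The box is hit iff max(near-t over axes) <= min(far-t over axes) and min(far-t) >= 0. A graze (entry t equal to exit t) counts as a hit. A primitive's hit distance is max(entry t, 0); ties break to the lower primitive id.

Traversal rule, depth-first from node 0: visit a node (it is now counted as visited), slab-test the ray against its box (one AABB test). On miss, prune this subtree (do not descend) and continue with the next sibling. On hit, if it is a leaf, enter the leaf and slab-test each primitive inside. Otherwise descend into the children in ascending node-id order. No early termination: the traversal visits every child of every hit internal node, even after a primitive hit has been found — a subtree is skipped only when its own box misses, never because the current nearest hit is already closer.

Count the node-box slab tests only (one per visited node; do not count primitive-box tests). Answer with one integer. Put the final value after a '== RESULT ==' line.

Walk:
N0 x:[21,83/2] y:[3,40] z:[44/3,28] -> hit [21,28], descend [11, 13, 19, 28]
  N11 x:[30,75/2] y:[3,38] z:[44/3,59/3] -> miss, prune
  N13 x:[30,83/2] y:[5,39] z:[19,28] -> miss, prune
  N19 x:[26,31] y:[7,39] z:[22,82/3] -> hit [26,82/3], descend [4, 6, 20, 22]
    N4 x:[26,55/2] y:[11,17] z:[24,73/3] -> miss, prune
    N6 x:[30,61/2] y:[7,12] z:[25,27] -> miss, prune
    N20 x:[29,61/2] y:[19,25] z:[22,70/3] -> miss, prune
    N22 x:[26,31] y:[21,39] z:[68/3,82/3] -> hit [26,82/3], descend [12, 23]
      N12 x:[26,27] y:[21,27] z:[76/3,82/3] -> hit [26,27] leaf, test {P11@t=26}
      N23 x:[61/2,31] y:[36,39] z:[68/3,71/3] -> miss, prune
  N28 x:[21,63/2] y:[8,40] z:[44/3,68/3] -> hit [21,68/3], descend [9, 15, 16, 24]
    N9 x:[26,29] y:[9,12] z:[62/3,68/3] -> miss, prune
    N15 x:[21,47/2] y:[12,16] z:[44/3,50/3] -> miss, prune
    N16 x:[59/2,30] y:[8,13] z:[46/3,52/3] -> miss, prune
    N24 x:[51/2,63/2] y:[27,40] z:[15,68/3] -> miss, prune

Visited [0, 11, 13, 19, 4, 6, 20, 22, 12, 23, 28, 9, 15, 16, 24]. Tests: 15 box, 1 leaf. Nearest: P11.

== RESULT ==
15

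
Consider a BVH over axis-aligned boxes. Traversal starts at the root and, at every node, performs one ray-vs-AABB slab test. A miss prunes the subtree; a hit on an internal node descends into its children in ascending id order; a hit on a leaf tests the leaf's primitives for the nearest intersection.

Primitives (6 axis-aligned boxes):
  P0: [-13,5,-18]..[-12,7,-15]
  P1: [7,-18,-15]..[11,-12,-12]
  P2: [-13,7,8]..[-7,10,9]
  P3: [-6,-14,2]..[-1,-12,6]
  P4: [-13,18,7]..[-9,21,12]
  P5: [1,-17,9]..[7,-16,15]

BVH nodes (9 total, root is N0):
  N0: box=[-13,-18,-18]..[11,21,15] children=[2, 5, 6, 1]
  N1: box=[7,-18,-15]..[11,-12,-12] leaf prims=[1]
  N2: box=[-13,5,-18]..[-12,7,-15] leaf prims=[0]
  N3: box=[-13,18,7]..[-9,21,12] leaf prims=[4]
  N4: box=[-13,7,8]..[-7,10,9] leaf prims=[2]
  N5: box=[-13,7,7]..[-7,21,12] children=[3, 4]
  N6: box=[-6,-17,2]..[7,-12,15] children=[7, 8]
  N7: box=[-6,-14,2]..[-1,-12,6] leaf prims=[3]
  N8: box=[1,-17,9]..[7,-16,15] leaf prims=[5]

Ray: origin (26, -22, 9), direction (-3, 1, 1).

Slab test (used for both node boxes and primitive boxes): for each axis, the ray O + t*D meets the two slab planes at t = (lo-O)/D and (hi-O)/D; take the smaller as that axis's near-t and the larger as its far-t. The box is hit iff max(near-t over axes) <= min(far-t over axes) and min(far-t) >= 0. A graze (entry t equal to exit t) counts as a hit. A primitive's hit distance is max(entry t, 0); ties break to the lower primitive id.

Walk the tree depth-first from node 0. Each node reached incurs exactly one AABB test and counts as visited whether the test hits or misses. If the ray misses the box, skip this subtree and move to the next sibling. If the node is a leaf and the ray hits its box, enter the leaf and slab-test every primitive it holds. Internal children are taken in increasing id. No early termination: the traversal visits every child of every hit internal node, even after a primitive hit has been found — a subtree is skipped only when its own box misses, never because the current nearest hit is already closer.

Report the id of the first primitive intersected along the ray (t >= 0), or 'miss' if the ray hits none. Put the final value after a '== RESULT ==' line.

Traverse from the root:
N0 x:[5,13] y:[4,43] z:[-27,6] -> hit [5,6], descend [1, 2, 5, 6]
  N1 x:[5,19/3] y:[4,10] z:[-24,-21] -> miss, prune
  N2 x:[38/3,13] y:[27,29] z:[-27,-24] -> miss, prune
  N5 x:[11,13] y:[29,43] z:[-2,3] -> miss, prune
  N6 x:[19/3,32/3] y:[5,10] z:[-7,6] -> miss, prune

order=[0, 1, 2, 5, 6]  |boxes|=5  |leaves|=0  hit=miss

== RESULT ==
miss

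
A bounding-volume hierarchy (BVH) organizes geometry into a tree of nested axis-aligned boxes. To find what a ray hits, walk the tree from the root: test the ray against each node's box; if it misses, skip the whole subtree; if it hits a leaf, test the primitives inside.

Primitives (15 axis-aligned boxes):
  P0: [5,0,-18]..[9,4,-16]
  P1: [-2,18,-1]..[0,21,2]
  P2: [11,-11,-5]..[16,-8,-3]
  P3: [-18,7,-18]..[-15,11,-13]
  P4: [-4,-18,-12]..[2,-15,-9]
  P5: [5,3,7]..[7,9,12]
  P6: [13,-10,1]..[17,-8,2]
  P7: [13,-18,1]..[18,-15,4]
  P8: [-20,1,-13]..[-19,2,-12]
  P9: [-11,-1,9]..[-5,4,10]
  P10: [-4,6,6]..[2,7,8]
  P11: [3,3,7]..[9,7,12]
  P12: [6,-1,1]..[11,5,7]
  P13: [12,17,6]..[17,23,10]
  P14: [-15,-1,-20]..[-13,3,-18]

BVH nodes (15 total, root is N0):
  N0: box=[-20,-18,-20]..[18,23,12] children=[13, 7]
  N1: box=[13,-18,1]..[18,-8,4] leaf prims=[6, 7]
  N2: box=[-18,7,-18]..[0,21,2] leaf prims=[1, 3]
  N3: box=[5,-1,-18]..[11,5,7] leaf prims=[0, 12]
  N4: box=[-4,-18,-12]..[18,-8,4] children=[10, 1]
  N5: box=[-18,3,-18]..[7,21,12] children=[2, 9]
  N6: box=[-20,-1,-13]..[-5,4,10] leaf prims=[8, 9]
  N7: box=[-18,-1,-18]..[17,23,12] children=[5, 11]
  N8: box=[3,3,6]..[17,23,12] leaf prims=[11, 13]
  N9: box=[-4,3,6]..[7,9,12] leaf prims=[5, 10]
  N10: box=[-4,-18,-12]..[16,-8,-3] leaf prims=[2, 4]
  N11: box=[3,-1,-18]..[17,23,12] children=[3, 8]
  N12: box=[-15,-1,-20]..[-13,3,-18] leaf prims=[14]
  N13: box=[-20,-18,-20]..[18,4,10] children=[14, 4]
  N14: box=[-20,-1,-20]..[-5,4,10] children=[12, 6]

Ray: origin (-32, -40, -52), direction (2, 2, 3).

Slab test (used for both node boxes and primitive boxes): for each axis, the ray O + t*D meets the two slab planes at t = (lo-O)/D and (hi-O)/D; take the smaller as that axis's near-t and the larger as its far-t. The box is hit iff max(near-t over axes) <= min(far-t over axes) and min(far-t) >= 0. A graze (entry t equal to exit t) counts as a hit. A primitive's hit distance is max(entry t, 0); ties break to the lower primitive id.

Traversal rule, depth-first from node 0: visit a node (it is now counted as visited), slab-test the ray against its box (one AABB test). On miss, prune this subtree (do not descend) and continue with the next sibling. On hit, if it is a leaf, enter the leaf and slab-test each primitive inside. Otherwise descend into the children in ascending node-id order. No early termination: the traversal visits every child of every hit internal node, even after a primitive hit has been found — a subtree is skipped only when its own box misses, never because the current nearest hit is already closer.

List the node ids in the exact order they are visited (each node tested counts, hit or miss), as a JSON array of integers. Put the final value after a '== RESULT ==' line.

Trace the traversal:
N0 x:[6,25] y:[11,63/2] z:[32/3,64/3] -> hit [11,64/3], descend [7, 13]
  N7 x:[7,49/2] y:[39/2,63/2] z:[34/3,64/3] -> hit [39/2,64/3], descend [5, 11]
    N5 x:[7,39/2] y:[43/2,61/2] z:[34/3,64/3] -> miss, prune
    N11 x:[35/2,49/2] y:[39/2,63/2] z:[34/3,64/3] -> hit [39/2,64/3], descend [3, 8]
      N3 x:[37/2,43/2] y:[39/2,45/2] z:[34/3,59/3] -> hit [39/2,59/3] leaf, test {P0(miss), P12@t=39/2}
      N8 x:[35/2,49/2] y:[43/2,63/2] z:[58/3,64/3] -> miss, prune
  N13 x:[6,25] y:[11,22] z:[32/3,62/3] -> hit [11,62/3], descend [4, 14]
    N4 x:[14,25] y:[11,16] z:[40/3,56/3] -> hit [14,16], descend [1, 10]
      N1 x:[45/2,25] y:[11,16] z:[53/3,56/3] -> miss, prune
      N10 x:[14,24] y:[11,16] z:[40/3,49/3] -> hit [14,16] leaf, test {P2(miss), P4(miss)}
    N14 x:[6,27/2] y:[39/2,22] z:[32/3,62/3] -> miss, prune

Visited [0, 7, 5, 11, 3, 8, 13, 4, 1, 10, 14]. Tests: 11 box, 2 leaf. Nearest: P12.

== RESULT ==
[0, 7, 5, 11, 3, 8, 13, 4, 1, 10, 14]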